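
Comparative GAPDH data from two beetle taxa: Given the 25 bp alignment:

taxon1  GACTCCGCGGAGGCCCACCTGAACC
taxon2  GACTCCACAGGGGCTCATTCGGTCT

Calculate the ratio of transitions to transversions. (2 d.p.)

Transitions are A↔G and C↔T; transversions are all other mismatches.
Transitions: 9. Transversions: 1.
R = 9/1 = 9.00.

9.00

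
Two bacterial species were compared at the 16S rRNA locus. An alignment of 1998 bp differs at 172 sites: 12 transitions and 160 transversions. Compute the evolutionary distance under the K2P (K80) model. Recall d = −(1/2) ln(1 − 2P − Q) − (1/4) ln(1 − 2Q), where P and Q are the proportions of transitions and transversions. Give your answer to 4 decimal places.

P = 12/1998 ≈ 0.006006 and Q = 160/1998 ≈ 0.08008.
Under the Kimura two-parameter model, d = −½ ln(1 − 2P − Q) − ¼ ln(1 − 2Q).
1 − 2P − Q = 0.907908, giving −½ ln(0.907908) = 0.048306.
1 − 2Q = 0.83984, giving −¼ ln(0.83984) = 0.043636.
d = 0.048306 + 0.043636 = 0.091942.

0.0919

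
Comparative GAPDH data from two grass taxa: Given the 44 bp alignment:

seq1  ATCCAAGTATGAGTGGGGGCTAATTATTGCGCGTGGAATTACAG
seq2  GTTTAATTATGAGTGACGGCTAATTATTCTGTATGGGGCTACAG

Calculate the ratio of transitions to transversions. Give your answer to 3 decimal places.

Transitions are A↔G and C↔T; transversions are all other mismatches.
Transitions: 10. Transversions: 3.
R = 10/3 = 3.333333… ≈ 3.333 (to 3 d.p.).

3.333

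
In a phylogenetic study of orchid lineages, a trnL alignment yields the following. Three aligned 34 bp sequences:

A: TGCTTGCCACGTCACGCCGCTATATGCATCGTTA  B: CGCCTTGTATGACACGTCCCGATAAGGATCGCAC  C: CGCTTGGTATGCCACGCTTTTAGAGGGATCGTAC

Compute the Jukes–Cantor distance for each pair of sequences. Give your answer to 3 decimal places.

A–B: 15/34 sites differ → p ≈ 0.441176, d = −0.75 ln(1 − 0.588235) = 0.665477 ≈ 0.665.
A–C: 13/34 sites differ → p ≈ 0.382353, d = −0.75 ln(1 − 0.509804) = 0.534712 ≈ 0.535.
B–C: 11/34 sites differ → p ≈ 0.323529, d = −0.75 ln(1 − 0.431372) = 0.423397 ≈ 0.423.

d(A,B) = 0.665, d(A,C) = 0.535, d(B,C) = 0.423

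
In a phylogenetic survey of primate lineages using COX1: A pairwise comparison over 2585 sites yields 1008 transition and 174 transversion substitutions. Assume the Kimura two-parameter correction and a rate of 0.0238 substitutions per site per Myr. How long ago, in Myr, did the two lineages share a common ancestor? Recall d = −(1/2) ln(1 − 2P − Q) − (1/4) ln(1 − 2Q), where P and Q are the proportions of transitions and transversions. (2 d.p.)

20.49

P = 1008/2585 ≈ 0.389942 and Q = 174/2585 ≈ 0.067311.
Under the Kimura two-parameter model, d = −½ ln(1 − 2P − Q) − ¼ ln(1 − 2Q).
1 − 2P − Q = 0.152805, giving −½ ln(0.152805) = 0.939296.
1 − 2Q = 0.865378, giving −¼ ln(0.865378) = 0.036147.
d = 0.939296 + 0.036147 = 0.975443.
Under a molecular clock d = 2μt, so t = d/(2μ) = 0.975443 / (2 × 0.0238) = 20.49 Myr.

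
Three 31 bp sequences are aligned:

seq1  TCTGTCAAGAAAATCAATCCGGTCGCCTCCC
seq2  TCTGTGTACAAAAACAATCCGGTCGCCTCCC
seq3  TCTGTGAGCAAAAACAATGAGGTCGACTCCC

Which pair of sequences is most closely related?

seq1–seq2: 4/31 differ, p = 0.129, d = 0.142.
seq1–seq3: 7/31 differ, p = 0.226, d = 0.269.
seq2–seq3: 5/31 differ, p = 0.161, d = 0.182.
The smallest distance is between seq1 and seq2.

seq1 and seq2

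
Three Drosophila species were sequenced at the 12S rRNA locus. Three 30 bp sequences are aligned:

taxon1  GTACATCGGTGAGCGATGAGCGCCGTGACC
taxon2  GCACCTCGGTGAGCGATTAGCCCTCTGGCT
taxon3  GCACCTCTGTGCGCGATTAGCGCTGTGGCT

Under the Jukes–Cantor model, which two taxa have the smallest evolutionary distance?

taxon2 and taxon3

taxon1–taxon2: 8/30 differ, p = 0.267, d = 0.330.
taxon1–taxon3: 8/30 differ, p = 0.267, d = 0.330.
taxon2–taxon3: 4/30 differ, p = 0.133, d = 0.147.
The smallest distance is between taxon2 and taxon3.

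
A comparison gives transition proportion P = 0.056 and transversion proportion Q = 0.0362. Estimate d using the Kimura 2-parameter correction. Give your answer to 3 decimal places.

0.099

Under the Kimura two-parameter model, d = −½ ln(1 − 2P − Q) − ¼ ln(1 − 2Q).
1 − 2P − Q = 0.8518, giving −½ ln(0.8518) = 0.080202.
1 − 2Q = 0.9276, giving −¼ ln(0.9276) = 0.018789.
d = 0.080202 + 0.018789 = 0.098991.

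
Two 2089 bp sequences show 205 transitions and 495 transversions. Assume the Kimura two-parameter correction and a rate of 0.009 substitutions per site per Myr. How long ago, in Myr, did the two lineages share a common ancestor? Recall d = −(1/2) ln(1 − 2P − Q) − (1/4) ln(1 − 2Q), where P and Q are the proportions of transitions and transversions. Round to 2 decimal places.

P = 205/2089 ≈ 0.098133 and Q = 495/2089 ≈ 0.236955.
Under the Kimura two-parameter model, d = −½ ln(1 − 2P − Q) − ¼ ln(1 − 2Q).
1 − 2P − Q = 0.566779, giving −½ ln(0.566779) = 0.283893.
1 − 2Q = 0.52609, giving −¼ ln(0.52609) = 0.160571.
d = 0.283893 + 0.160571 = 0.444464.
Under a molecular clock d = 2μt, so t = d/(2μ) = 0.444464 / (2 × 0.009) = 24.69 Myr.

24.69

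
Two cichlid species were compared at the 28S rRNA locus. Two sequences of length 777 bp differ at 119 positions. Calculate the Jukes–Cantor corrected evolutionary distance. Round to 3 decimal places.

0.171

p = 119/777 ≈ 0.153153.
d = −(3/4) ln(1 − 4p/3) = −0.75 ln(1 − 0.204204) = −0.75 ln(0.795796)
  = −0.75 × (-0.228412) = 0.171309 substitutions/site.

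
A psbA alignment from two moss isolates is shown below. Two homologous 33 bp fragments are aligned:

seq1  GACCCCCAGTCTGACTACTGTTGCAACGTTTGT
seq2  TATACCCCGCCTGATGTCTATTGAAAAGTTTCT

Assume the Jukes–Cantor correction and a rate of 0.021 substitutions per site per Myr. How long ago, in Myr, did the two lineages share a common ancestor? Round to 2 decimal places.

The sequences differ at 12 of 33 sites, so p = 12/33 ≈ 0.363636.
d = −(3/4) ln(1 − 4p/3) = −0.75 ln(1 − 0.484848) = −0.75 ln(0.515152)
  = −0.75 × (-0.663293) = 0.497470 substitutions/site.
Under a molecular clock d = 2μt, so t = d/(2μ) = 0.497470 / (2 × 0.021) = 11.84 Myr.

11.84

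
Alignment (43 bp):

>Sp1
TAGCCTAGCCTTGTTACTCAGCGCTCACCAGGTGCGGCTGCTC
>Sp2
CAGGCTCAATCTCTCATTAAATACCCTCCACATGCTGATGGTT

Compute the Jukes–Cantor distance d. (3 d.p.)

The sequences differ at 22 of 43 sites, so p = 22/43 ≈ 0.511628.
d = −(3/4) ln(1 − 4p/3) = −0.75 ln(1 − 0.682171) = −0.75 ln(0.317829)
  = −0.75 × (-1.146242) = 0.859682 substitutions/site.

0.860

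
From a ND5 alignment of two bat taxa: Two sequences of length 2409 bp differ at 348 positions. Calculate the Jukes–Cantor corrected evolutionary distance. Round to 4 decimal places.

p = 348/2409 ≈ 0.144458.
d = −(3/4) ln(1 − 4p/3) = −0.75 ln(1 − 0.192611) = −0.75 ln(0.807389)
  = −0.75 × (-0.213950) = 0.160463 substitutions/site.

0.1605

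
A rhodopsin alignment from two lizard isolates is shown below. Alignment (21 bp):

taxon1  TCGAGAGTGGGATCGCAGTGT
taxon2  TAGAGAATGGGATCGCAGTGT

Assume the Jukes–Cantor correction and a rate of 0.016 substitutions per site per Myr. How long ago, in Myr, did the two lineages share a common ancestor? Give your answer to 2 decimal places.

The sequences differ at 2 of 21 sites (2, 7), so p = 2/21 ≈ 0.095238.
d = −(3/4) ln(1 − 4p/3) = −0.75 ln(1 − 0.126984) = −0.75 ln(0.873016)
  = −0.75 × (-0.135801) = 0.101851 substitutions/site.
Under a molecular clock d = 2μt, so t = d/(2μ) = 0.101851 / (2 × 0.016) = 3.18 Myr.

3.18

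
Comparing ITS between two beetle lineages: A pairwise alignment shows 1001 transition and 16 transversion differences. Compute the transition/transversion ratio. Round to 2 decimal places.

62.56

R = 1001/16 = 62.5625 ≈ 62.56 (to 2 d.p.).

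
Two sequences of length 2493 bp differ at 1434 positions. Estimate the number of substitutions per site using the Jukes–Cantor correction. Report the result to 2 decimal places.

1.09

p = 1434/2493 ≈ 0.575211.
d = −(3/4) ln(1 − 4p/3) = −0.75 ln(1 − 0.766948) = −0.75 ln(0.233052)
  = −0.75 × (-1.456494) = 1.092371 substitutions/site.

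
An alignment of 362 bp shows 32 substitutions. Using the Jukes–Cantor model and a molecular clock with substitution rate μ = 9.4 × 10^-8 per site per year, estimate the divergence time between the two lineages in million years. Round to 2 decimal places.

p = 32/362 ≈ 0.088398.
d = −(3/4) ln(1 − 4p/3) = −0.75 ln(1 − 0.117864) = −0.75 ln(0.882136)
  = −0.75 × (-0.125409) = 0.094057 substitutions/site.
Under a molecular clock d = 2μt, so t = d/(2μ) = 0.094057 / (2 × 9.4 × 10^-8) = 0.50 million years.

0.50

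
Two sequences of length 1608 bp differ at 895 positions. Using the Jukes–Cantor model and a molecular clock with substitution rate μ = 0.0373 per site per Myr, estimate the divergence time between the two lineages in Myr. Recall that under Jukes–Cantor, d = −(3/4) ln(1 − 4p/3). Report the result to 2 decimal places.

p = 895/1608 ≈ 0.556592.
d = −(3/4) ln(1 − 4p/3) = −0.75 ln(1 − 0.742123) = −0.75 ln(0.257877)
  = −0.75 × (-1.355273) = 1.016455 substitutions/site.
Under a molecular clock d = 2μt, so t = d/(2μ) = 1.016455 / (2 × 0.0373) = 13.63 Myr.

13.63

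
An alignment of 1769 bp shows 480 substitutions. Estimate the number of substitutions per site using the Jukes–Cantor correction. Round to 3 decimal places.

0.337

p = 480/1769 ≈ 0.27134.
d = −(3/4) ln(1 − 4p/3) = −0.75 ln(1 − 0.361787) = −0.75 ln(0.638213)
  = −0.75 × (-0.449083) = 0.336812 substitutions/site.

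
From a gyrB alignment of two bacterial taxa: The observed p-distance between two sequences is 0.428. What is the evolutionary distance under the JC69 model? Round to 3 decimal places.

d = −(3/4) ln(1 − 4p/3) = −0.75 ln(1 − 0.570667) = −0.75 ln(0.429333)
  = −0.75 × (-0.845522) = 0.634142 substitutions/site.

0.634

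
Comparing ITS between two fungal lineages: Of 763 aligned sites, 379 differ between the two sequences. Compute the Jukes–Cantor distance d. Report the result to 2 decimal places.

p = 379/763 ≈ 0.496723.
d = −(3/4) ln(1 − 4p/3) = −0.75 ln(1 − 0.662297) = −0.75 ln(0.337703)
  = −0.75 × (-1.085588) = 0.814191 substitutions/site.

0.81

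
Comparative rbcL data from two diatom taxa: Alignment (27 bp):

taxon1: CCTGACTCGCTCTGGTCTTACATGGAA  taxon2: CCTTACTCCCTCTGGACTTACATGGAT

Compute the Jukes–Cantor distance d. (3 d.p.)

The sequences differ at 4 of 27 sites (4, 9, 16, 27), so p = 4/27 ≈ 0.148148.
d = −(3/4) ln(1 − 4p/3) = −0.75 ln(1 − 0.197531) = −0.75 ln(0.802469)
  = −0.75 × (-0.220062) = 0.165047 substitutions/site.

0.165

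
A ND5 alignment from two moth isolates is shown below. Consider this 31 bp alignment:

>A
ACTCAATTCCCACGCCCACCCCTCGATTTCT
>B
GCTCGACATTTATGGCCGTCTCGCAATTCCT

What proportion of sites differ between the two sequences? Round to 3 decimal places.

The sequences differ at 15 of 31 positions.
p = 15/31 = 0.483870… ≈ 0.484 (to 3 d.p.).

0.484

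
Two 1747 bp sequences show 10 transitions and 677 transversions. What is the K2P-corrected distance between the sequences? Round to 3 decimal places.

P = 10/1747 ≈ 0.005724 and Q = 677/1747 ≈ 0.387521.
Under the Kimura two-parameter model, d = −½ ln(1 − 2P − Q) − ¼ ln(1 − 2Q).
1 − 2P − Q = 0.601031, giving −½ ln(0.601031) = 0.254554.
1 − 2Q = 0.224958, giving −¼ ln(0.224958) = 0.372960.
d = 0.254554 + 0.372960 = 0.627514.

0.628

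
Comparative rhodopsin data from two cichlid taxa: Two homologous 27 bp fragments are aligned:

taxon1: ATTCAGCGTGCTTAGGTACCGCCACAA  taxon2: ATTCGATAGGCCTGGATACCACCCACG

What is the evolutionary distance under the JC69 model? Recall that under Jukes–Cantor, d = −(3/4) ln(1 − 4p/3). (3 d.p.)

The sequences differ at 13 of 27 sites, so p = 13/27 ≈ 0.481481.
d = −(3/4) ln(1 − 4p/3) = −0.75 ln(1 − 0.641975) = −0.75 ln(0.358025)
  = −0.75 × (-1.027152) = 0.770364 substitutions/site.

0.770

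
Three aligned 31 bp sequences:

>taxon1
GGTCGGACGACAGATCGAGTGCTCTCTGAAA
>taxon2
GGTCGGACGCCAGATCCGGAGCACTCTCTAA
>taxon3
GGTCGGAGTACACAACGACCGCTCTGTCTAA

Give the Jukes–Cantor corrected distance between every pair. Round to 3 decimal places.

d(taxon1,taxon2) = 0.269, d(taxon1,taxon3) = 0.367, d(taxon2,taxon3) = 0.481

taxon1–taxon2: 7/31 sites differ → p ≈ 0.225806, d = −0.75 ln(1 − 0.301075) = 0.268659 ≈ 0.269.
taxon1–taxon3: 9/31 sites differ → p ≈ 0.290323, d = −0.75 ln(1 − 0.387097) = 0.367161 ≈ 0.367.
taxon2–taxon3: 11/31 sites differ → p ≈ 0.354839, d = −0.75 ln(1 − 0.473119) = 0.480585 ≈ 0.481.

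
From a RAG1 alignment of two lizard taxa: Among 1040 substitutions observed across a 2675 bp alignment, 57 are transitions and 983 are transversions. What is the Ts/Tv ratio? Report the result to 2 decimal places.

R = 57/983 = 0.057985… ≈ 0.06 (to 2 d.p.).

0.06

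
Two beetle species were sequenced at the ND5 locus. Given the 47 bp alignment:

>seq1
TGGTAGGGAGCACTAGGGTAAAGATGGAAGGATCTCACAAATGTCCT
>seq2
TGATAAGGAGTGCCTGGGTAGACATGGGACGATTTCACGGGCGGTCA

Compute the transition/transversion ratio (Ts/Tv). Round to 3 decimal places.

Transitions are A↔G and C↔T; transversions are all other mismatches.
Transitions: 13. Transversions: 5.
R = 13/5 = 2.600.

2.600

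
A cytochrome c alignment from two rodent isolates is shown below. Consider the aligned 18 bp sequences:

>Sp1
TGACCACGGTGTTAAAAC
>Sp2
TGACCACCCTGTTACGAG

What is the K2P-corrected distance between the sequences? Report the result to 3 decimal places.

Of 18 sites, 1 differences are transitions and 4 are transversions, so P = 1/18 ≈ 0.055556 and Q = 4/18 ≈ 0.222222.
Under the Kimura two-parameter model, d = −½ ln(1 − 2P − Q) − ¼ ln(1 − 2Q).
1 − 2P − Q = 0.666666, giving −½ ln(0.666666) = 0.202733.
1 − 2Q = 0.555556, giving −¼ ln(0.555556) = 0.146946.
d = 0.202733 + 0.146946 = 0.349679.

0.350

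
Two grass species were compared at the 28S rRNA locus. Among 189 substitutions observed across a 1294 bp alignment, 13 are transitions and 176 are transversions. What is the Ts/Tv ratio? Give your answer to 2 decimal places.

R = 13/176 = 0.073863… ≈ 0.07 (to 2 d.p.).

0.07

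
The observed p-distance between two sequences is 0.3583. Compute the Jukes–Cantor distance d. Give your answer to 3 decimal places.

0.487

d = −(3/4) ln(1 − 4p/3) = −0.75 ln(1 − 0.477733) = −0.75 ln(0.522267)
  = −0.75 × (-0.649576) = 0.487182 substitutions/site.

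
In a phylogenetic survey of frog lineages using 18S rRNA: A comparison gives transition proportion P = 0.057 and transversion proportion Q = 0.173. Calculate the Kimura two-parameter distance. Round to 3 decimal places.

0.275

Under the Kimura two-parameter model, d = −½ ln(1 − 2P − Q) − ¼ ln(1 − 2Q).
1 − 2P − Q = 0.713, giving −½ ln(0.713) = 0.169137.
1 − 2Q = 0.654, giving −¼ ln(0.654) = 0.106162.
d = 0.169137 + 0.106162 = 0.275299.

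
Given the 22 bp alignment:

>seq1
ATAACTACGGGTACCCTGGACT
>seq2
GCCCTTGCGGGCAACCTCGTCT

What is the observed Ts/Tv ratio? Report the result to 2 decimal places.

1.00

Transitions are A↔G and C↔T; transversions are all other mismatches.
Transitions: 5. Transversions: 5.
R = 5/5 = 1.00.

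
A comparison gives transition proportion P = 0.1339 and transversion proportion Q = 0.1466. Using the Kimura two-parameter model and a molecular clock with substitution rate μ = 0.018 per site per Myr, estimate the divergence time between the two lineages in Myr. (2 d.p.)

Under the Kimura two-parameter model, d = −½ ln(1 − 2P − Q) − ¼ ln(1 − 2Q).
1 − 2P − Q = 0.5856, giving −½ ln(0.5856) = 0.267559.
1 − 2Q = 0.7068, giving −¼ ln(0.7068) = 0.086752.
d = 0.267559 + 0.086752 = 0.354311.
Under a molecular clock d = 2μt, so t = d/(2μ) = 0.354311 / (2 × 0.018) = 9.84 Myr.

9.84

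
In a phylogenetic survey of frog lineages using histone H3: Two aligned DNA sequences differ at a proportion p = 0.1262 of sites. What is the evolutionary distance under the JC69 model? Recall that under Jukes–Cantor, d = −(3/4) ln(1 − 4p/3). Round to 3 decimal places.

d = −(3/4) ln(1 − 4p/3) = −0.75 ln(1 − 0.168267) = −0.75 ln(0.831733)
  = −0.75 × (-0.184244) = 0.138183 substitutions/site.

0.138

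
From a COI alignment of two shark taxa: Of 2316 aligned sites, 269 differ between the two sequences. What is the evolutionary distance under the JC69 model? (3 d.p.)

0.126

p = 269/2316 ≈ 0.116149.
d = −(3/4) ln(1 − 4p/3) = −0.75 ln(1 − 0.154865) = −0.75 ln(0.845135)
  = −0.75 × (-0.168259) = 0.126194 substitutions/site.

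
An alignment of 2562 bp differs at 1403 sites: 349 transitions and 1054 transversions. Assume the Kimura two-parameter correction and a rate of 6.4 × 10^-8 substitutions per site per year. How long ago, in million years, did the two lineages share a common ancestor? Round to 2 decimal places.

P = 349/2562 ≈ 0.136222 and Q = 1054/2562 ≈ 0.411397.
Under the Kimura two-parameter model, d = −½ ln(1 − 2P − Q) − ¼ ln(1 − 2Q).
1 − 2P − Q = 0.316159, giving −½ ln(0.316159) = 0.575755.
1 − 2Q = 0.177206, giving −¼ ln(0.177206) = 0.432611.
d = 0.575755 + 0.432611 = 1.008366.
Under a molecular clock d = 2μt, so t = d/(2μ) = 1.008366 / (2 × 6.4 × 10^-8) = 7.88 million years.

7.88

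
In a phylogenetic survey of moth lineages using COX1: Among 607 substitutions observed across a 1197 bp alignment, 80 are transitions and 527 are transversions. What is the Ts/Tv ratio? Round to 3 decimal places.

0.152

R = 80/527 = 0.151802… ≈ 0.152 (to 3 d.p.).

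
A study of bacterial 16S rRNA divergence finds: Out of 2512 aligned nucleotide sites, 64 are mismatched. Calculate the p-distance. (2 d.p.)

0.03

p = 64/2512 = 0.025477… ≈ 0.03 (to 2 d.p.).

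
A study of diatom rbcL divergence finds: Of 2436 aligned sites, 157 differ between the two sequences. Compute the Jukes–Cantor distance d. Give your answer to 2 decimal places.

0.07

p = 157/2436 ≈ 0.06445.
d = −(3/4) ln(1 − 4p/3) = −0.75 ln(1 − 0.085933) = −0.75 ln(0.914067)
  = −0.75 × (-0.089851) = 0.067388 substitutions/site.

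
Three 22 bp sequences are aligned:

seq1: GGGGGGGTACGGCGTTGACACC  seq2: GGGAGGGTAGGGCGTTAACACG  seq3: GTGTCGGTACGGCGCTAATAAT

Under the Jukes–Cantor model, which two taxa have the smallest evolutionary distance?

seq1 and seq2

seq1–seq2: 4/22 differ, p = 0.182, d = 0.208.
seq1–seq3: 8/22 differ, p = 0.364, d = 0.497.
seq2–seq3: 8/22 differ, p = 0.364, d = 0.497.
The smallest distance is between seq1 and seq2.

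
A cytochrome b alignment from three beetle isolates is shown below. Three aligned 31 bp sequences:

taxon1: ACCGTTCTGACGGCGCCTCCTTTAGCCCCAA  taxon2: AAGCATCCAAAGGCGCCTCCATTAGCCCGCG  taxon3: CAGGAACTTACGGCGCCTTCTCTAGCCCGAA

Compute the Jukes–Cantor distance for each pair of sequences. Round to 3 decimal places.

taxon1–taxon2: 11/31 sites differ → p ≈ 0.354839, d = −0.75 ln(1 − 0.473119) = 0.480585 ≈ 0.481.
taxon1–taxon3: 9/31 sites differ → p ≈ 0.290323, d = −0.75 ln(1 − 0.387097) = 0.367161 ≈ 0.367.
taxon2–taxon3: 11/31 sites differ → p ≈ 0.354839, d = −0.75 ln(1 − 0.473119) = 0.480585 ≈ 0.481.

d(taxon1,taxon2) = 0.481, d(taxon1,taxon3) = 0.367, d(taxon2,taxon3) = 0.481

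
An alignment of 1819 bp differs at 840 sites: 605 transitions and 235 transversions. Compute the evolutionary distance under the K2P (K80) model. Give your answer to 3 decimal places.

0.866

P = 605/1819 ≈ 0.3326 and Q = 235/1819 ≈ 0.129192.
Under the Kimura two-parameter model, d = −½ ln(1 − 2P − Q) − ¼ ln(1 − 2Q).
1 − 2P − Q = 0.205608, giving −½ ln(0.205608) = 0.790892.
1 − 2Q = 0.741616, giving −¼ ln(0.741616) = 0.074731.
d = 0.790892 + 0.074731 = 0.865623.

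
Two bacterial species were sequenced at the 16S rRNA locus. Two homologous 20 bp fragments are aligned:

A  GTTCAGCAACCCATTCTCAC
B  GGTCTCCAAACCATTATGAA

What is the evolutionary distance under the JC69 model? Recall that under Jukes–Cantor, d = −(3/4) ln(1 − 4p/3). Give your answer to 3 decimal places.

The sequences differ at 7 of 20 sites (2, 5, 6, 10, 16, 18, 20), so p = 7/20 = 0.35.
d = −(3/4) ln(1 − 4p/3) = −0.75 ln(1 − 0.466667) = −0.75 ln(0.533333)
  = −0.75 × (-0.628609) = 0.471457 substitutions/site.

0.471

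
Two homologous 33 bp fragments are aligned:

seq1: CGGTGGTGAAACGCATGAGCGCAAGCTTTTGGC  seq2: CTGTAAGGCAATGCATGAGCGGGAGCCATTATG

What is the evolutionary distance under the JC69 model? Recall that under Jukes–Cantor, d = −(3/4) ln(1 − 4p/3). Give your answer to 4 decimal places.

0.5587

The sequences differ at 13 of 33 sites, so p = 13/33 ≈ 0.393939.
d = −(3/4) ln(1 − 4p/3) = −0.75 ln(1 − 0.525252) = −0.75 ln(0.474748)
  = −0.75 × (-0.744971) = 0.558728 substitutions/site.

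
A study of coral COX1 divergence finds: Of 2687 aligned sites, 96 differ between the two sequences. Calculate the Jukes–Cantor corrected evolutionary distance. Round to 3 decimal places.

0.037

p = 96/2687 ≈ 0.035728.
d = −(3/4) ln(1 − 4p/3) = −0.75 ln(1 − 0.047637) = −0.75 ln(0.952363)
  = −0.75 × (-0.048809) = 0.036607 substitutions/site.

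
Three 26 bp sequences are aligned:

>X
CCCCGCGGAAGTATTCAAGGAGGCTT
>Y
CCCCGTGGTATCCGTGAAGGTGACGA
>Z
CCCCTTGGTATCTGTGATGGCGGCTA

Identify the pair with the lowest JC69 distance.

X–Y: 11/26 differ, p = 0.423, d = 0.623.
X–Z: 11/26 differ, p = 0.423, d = 0.623.
Y–Z: 6/26 differ, p = 0.231, d = 0.276.
The smallest distance is between Y and Z.

Y and Z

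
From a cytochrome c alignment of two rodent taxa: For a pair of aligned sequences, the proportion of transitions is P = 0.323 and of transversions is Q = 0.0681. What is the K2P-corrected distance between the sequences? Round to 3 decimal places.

Under the Kimura two-parameter model, d = −½ ln(1 − 2P − Q) − ¼ ln(1 − 2Q).
1 − 2P − Q = 0.2859, giving −½ ln(0.2859) = 0.626057.
1 − 2Q = 0.8638, giving −¼ ln(0.8638) = 0.036604.
d = 0.626057 + 0.036604 = 0.662661.

0.663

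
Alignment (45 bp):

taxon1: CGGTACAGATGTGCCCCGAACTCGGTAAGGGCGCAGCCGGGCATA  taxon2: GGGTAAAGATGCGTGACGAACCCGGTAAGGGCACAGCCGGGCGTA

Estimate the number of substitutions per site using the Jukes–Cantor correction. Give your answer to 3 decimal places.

0.233

The sequences differ at 9 of 45 sites (1, 6, 12, 14, 15, 16, 22, 33, 43), so p = 9/45 = 0.2.
d = −(3/4) ln(1 − 4p/3) = −0.75 ln(1 − 0.266667) = −0.75 ln(0.733333)
  = −0.75 × (-0.310155) = 0.232616 substitutions/site.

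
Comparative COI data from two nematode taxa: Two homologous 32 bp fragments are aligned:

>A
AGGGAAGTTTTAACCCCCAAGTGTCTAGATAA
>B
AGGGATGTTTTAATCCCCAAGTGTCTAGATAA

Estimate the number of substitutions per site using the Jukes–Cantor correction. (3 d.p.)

The sequences differ at 2 of 32 sites (6, 14), so p = 2/32 = 0.0625.
d = −(3/4) ln(1 − 4p/3) = −0.75 ln(1 − 0.083333) = −0.75 ln(0.916667)
  = −0.75 × (-0.087011) = 0.065258 substitutions/site.

0.065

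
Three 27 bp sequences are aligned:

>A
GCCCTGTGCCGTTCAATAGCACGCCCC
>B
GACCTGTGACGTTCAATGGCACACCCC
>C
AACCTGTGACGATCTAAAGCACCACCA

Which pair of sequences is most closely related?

A and B

A–B: 4/27 differ, p = 0.148, d = 0.165.
A–C: 9/27 differ, p = 0.333, d = 0.441.
B–C: 8/27 differ, p = 0.296, d = 0.377.
The smallest distance is between A and B.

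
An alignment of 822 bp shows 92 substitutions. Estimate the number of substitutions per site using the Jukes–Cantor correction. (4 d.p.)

0.1212

p = 92/822 ≈ 0.111922.
d = −(3/4) ln(1 − 4p/3) = −0.75 ln(1 − 0.149229) = −0.75 ln(0.850771)
  = −0.75 × (-0.161612) = 0.121209 substitutions/site.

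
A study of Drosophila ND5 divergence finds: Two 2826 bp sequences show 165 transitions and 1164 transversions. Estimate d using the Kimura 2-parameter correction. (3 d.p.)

P = 165/2826 ≈ 0.058386 and Q = 1164/2826 ≈ 0.41189.
Under the Kimura two-parameter model, d = −½ ln(1 − 2P − Q) − ¼ ln(1 − 2Q).
1 − 2P − Q = 0.471338, giving −½ ln(0.471338) = 0.376090.
1 − 2Q = 0.17622, giving −¼ ln(0.17622) = 0.434006.
d = 0.376090 + 0.434006 = 0.810096.

0.810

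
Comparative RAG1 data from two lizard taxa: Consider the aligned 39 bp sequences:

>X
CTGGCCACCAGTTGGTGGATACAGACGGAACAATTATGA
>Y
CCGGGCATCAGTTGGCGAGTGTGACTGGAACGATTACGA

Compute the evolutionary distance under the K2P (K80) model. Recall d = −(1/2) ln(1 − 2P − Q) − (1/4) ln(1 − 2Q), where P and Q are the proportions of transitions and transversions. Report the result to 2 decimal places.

Of 39 sites, 12 differences are transitions and 2 are transversions, so P = 12/39 ≈ 0.307692 and Q = 2/39 ≈ 0.051282.
Under the Kimura two-parameter model, d = −½ ln(1 − 2P − Q) − ¼ ln(1 − 2Q).
1 − 2P − Q = 0.333334, giving −½ ln(0.333334) = 0.549305.
1 − 2Q = 0.897436, giving −¼ ln(0.897436) = 0.027053.
d = 0.549305 + 0.027053 = 0.576358.

0.58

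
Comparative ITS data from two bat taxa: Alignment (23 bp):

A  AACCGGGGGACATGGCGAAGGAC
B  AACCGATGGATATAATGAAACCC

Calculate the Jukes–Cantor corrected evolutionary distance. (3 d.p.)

The sequences differ at 9 of 23 sites (6, 7, 11, 14, 15, 16, 20, 21, 22), so p = 9/23 ≈ 0.391304.
d = −(3/4) ln(1 − 4p/3) = −0.75 ln(1 − 0.521739) = −0.75 ln(0.478261)
  = −0.75 × (-0.737599) = 0.553199 substitutions/site.

0.553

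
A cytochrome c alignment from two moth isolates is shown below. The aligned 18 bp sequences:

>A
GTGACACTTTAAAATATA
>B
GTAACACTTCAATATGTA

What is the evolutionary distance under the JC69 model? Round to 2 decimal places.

0.26

The sequences differ at 4 of 18 sites (3, 10, 13, 16), so p = 4/18 ≈ 0.222222.
d = −(3/4) ln(1 − 4p/3) = −0.75 ln(1 − 0.296296) = −0.75 ln(0.703704)
  = −0.75 × (-0.351397) = 0.263548 substitutions/site.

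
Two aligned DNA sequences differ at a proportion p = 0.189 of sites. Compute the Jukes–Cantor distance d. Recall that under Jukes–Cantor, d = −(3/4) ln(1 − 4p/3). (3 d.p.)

d = −(3/4) ln(1 − 4p/3) = −0.75 ln(1 − 0.252) = −0.75 ln(0.748)
  = −0.75 × (-0.290352) = 0.217764 substitutions/site.

0.218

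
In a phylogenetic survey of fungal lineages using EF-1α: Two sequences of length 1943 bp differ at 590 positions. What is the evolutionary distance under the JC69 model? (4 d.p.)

p = 590/1943 ≈ 0.303654.
d = −(3/4) ln(1 − 4p/3) = −0.75 ln(1 − 0.404872) = −0.75 ln(0.595128)
  = −0.75 × (-0.518979) = 0.389234 substitutions/site.

0.3892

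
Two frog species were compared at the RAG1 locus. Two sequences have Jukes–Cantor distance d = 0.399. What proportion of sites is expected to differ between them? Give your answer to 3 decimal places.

p = (3/4)(1 − e^(−4d/3)) = 0.75 × (1 − e^(-0.532)) = 0.75 × (1 − 0.587429) = 0.309428.

0.309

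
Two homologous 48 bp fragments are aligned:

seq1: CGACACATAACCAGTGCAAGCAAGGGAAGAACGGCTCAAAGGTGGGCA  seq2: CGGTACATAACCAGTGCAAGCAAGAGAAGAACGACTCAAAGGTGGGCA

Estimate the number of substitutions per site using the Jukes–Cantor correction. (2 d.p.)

The sequences differ at 4 of 48 sites (3, 4, 25, 34), so p = 4/48 ≈ 0.083333.
d = −(3/4) ln(1 − 4p/3) = −0.75 ln(1 − 0.111111) = −0.75 ln(0.888889)
  = −0.75 × (-0.117783) = 0.088337 substitutions/site.

0.09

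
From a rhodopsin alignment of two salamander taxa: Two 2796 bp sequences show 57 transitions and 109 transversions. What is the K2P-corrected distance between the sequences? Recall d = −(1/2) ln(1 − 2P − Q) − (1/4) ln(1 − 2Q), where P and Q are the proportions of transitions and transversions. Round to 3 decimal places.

0.062

P = 57/2796 ≈ 0.020386 and Q = 109/2796 ≈ 0.038984.
Under the Kimura two-parameter model, d = −½ ln(1 − 2P − Q) − ¼ ln(1 − 2Q).
1 − 2P − Q = 0.920244, giving −½ ln(0.920244) = 0.041558.
1 − 2Q = 0.922032, giving −¼ ln(0.922032) = 0.020294.
d = 0.041558 + 0.020294 = 0.061852.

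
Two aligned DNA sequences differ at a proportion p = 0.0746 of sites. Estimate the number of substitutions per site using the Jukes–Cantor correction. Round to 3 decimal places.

d = −(3/4) ln(1 − 4p/3) = −0.75 ln(1 − 0.099467) = −0.75 ln(0.900533)
  = −0.75 × (-0.104768) = 0.078576 substitutions/site.

0.079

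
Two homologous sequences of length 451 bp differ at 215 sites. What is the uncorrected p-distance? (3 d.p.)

0.477

p = 215/451 = 0.476718… ≈ 0.477 (to 3 d.p.).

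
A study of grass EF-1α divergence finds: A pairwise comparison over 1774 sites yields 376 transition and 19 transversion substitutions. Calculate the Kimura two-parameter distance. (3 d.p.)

P = 376/1774 ≈ 0.21195 and Q = 19/1774 ≈ 0.01071.
Under the Kimura two-parameter model, d = −½ ln(1 − 2P − Q) − ¼ ln(1 − 2Q).
1 − 2P − Q = 0.56539, giving −½ ln(0.56539) = 0.285120.
1 − 2Q = 0.97858, giving −¼ ln(0.97858) = 0.005413.
d = 0.285120 + 0.005413 = 0.290533.

0.291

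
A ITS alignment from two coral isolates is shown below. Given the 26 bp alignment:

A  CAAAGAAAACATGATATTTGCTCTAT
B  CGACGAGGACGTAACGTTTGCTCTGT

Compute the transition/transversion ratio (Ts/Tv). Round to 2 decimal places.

8.00

Transitions are A↔G and C↔T; transversions are all other mismatches.
Transitions: 8. Transversions: 1.
R = 8/1 = 8.00.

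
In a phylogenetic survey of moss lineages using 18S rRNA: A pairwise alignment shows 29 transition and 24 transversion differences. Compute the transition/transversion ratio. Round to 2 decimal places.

R = 29/24 = 1.208333… ≈ 1.21 (to 2 d.p.).

1.21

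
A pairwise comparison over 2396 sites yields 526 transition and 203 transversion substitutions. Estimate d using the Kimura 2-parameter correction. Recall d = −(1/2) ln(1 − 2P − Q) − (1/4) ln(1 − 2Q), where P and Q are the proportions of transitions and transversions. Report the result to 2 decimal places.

0.42

P = 526/2396 ≈ 0.219533 and Q = 203/2396 ≈ 0.084725.
Under the Kimura two-parameter model, d = −½ ln(1 − 2P − Q) − ¼ ln(1 − 2Q).
1 − 2P − Q = 0.476209, giving −½ ln(0.476209) = 0.370949.
1 − 2Q = 0.83055, giving −¼ ln(0.83055) = 0.046417.
d = 0.370949 + 0.046417 = 0.417366.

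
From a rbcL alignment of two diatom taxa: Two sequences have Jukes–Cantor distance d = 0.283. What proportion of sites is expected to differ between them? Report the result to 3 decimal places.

0.236

p = (3/4)(1 − e^(−4d/3)) = 0.75 × (1 − e^(-0.377333)) = 0.75 × (1 − 0.685688) = 0.235734.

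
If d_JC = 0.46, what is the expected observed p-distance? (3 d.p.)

0.344

p = (3/4)(1 − e^(−4d/3)) = 0.75 × (1 − e^(-0.613333)) = 0.75 × (1 − 0.541543) = 0.343843.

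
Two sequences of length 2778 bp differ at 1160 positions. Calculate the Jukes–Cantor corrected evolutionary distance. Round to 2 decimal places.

p = 1160/2778 ≈ 0.417567.
d = −(3/4) ln(1 − 4p/3) = −0.75 ln(1 − 0.556756) = −0.75 ln(0.443244)
  = −0.75 × (-0.813635) = 0.610226 substitutions/site.

0.61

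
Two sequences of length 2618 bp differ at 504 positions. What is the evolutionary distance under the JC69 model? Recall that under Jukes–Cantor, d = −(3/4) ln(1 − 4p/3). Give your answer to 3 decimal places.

p = 504/2618 ≈ 0.192513.
d = −(3/4) ln(1 − 4p/3) = −0.75 ln(1 − 0.256684) = −0.75 ln(0.743316)
  = −0.75 × (-0.296634) = 0.222476 substitutions/site.

0.222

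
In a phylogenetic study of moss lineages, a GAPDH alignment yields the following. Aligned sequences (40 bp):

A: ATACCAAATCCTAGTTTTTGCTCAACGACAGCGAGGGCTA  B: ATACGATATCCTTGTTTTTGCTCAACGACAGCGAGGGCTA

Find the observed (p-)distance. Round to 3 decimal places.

The sequences differ at 3 of 40 positions (sites 5, 7, 13).
p = 3/40 = 0.075.

0.075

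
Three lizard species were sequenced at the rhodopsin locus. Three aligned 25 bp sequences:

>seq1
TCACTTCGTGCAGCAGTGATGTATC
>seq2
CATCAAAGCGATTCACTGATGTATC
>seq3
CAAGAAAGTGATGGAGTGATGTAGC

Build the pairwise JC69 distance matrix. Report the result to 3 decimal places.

seq1–seq2: 11/25 sites differ → p = 0.44, d = −0.75 ln(1 − 0.586667) = 0.662626 ≈ 0.663.
seq1–seq3: 10/25 sites differ → p = 0.4, d = −0.75 ln(1 − 0.533333) = 0.571605 ≈ 0.572.
seq2–seq3: 7/25 sites differ → p = 0.28, d = −0.75 ln(1 − 0.373333) = 0.350505 ≈ 0.351.

d(seq1,seq2) = 0.663, d(seq1,seq3) = 0.572, d(seq2,seq3) = 0.351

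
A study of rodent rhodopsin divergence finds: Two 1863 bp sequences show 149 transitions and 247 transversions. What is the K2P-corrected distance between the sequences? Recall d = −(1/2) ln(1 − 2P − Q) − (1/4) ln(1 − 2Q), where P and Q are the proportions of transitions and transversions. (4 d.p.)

0.2501

P = 149/1863 ≈ 0.079979 and Q = 247/1863 ≈ 0.132582.
Under the Kimura two-parameter model, d = −½ ln(1 − 2P − Q) − ¼ ln(1 − 2Q).
1 − 2P − Q = 0.70746, giving −½ ln(0.70746) = 0.173037.
1 − 2Q = 0.734836, giving −¼ ln(0.734836) = 0.077027.
d = 0.173037 + 0.077027 = 0.250064.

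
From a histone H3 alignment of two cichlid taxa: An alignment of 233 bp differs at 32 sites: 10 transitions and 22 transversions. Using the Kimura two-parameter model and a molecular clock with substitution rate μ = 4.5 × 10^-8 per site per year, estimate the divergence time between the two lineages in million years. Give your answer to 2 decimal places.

1.69

P = 10/233 ≈ 0.042918 and Q = 22/233 ≈ 0.094421.
Under the Kimura two-parameter model, d = −½ ln(1 − 2P − Q) − ¼ ln(1 − 2Q).
1 − 2P − Q = 0.819743, giving −½ ln(0.819743) = 0.099382.
1 − 2Q = 0.811158, giving −¼ ln(0.811158) = 0.052323.
d = 0.099382 + 0.052323 = 0.151705.
Under a molecular clock d = 2μt, so t = d/(2μ) = 0.151705 / (2 × 4.5 × 10^-8) = 1.69 million years.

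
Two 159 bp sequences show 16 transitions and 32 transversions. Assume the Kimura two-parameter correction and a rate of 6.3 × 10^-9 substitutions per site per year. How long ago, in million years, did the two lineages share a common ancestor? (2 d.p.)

P = 16/159 ≈ 0.100629 and Q = 32/159 ≈ 0.201258.
Under the Kimura two-parameter model, d = −½ ln(1 − 2P − Q) − ¼ ln(1 − 2Q).
1 − 2P − Q = 0.597484, giving −½ ln(0.597484) = 0.257514.
1 − 2Q = 0.597484, giving −¼ ln(0.597484) = 0.128757.
d = 0.257514 + 0.128757 = 0.386271.
Under a molecular clock d = 2μt, so t = d/(2μ) = 0.386271 / (2 × 6.3 × 10^-9) = 30.66 million years.

30.66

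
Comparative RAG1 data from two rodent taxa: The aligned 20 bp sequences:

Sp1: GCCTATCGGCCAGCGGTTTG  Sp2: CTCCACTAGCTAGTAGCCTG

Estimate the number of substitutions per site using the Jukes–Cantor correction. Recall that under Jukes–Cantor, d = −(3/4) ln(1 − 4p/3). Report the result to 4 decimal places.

0.9913

The sequences differ at 11 of 20 sites, so p = 11/20 = 0.55.
d = −(3/4) ln(1 − 4p/3) = −0.75 ln(1 − 0.733333) = −0.75 ln(0.266667)
  = −0.75 × (-1.321755) = 0.991316 substitutions/site.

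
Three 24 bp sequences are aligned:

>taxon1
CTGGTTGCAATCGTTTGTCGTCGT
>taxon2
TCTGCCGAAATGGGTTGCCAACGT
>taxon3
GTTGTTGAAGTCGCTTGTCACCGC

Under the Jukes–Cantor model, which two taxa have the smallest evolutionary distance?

taxon1–taxon2: 11/24 differ, p = 0.458, d = 0.708.
taxon1–taxon3: 8/24 differ, p = 0.333, d = 0.441.
taxon2–taxon3: 10/24 differ, p = 0.417, d = 0.608.
The smallest distance is between taxon1 and taxon3.

taxon1 and taxon3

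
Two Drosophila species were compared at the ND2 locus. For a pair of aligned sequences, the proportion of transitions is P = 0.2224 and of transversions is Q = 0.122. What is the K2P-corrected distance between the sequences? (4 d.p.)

0.4882

Under the Kimura two-parameter model, d = −½ ln(1 − 2P − Q) − ¼ ln(1 − 2Q).
1 − 2P − Q = 0.4332, giving −½ ln(0.4332) = 0.418278.
1 − 2Q = 0.756, giving −¼ ln(0.756) = 0.069928.
d = 0.418278 + 0.069928 = 0.488206.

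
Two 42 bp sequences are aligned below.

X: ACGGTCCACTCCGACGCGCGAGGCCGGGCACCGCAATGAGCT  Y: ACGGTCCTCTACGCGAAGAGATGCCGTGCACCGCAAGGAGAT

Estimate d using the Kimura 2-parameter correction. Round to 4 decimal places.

0.3299

Of 42 sites, 1 differences are transitions and 10 are transversions, so P = 1/42 ≈ 0.02381 and Q = 10/42 ≈ 0.238095.
Under the Kimura two-parameter model, d = −½ ln(1 − 2P − Q) − ¼ ln(1 − 2Q).
1 − 2P − Q = 0.714285, giving −½ ln(0.714285) = 0.168237.
1 − 2Q = 0.52381, giving −¼ ln(0.52381) = 0.161657.
d = 0.168237 + 0.161657 = 0.329894.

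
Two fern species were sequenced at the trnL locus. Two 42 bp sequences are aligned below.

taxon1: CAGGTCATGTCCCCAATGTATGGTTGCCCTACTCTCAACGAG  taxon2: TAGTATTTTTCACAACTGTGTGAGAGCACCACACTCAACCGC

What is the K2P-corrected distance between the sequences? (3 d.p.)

0.693

Of 42 sites, 6 differences are transitions and 13 are transversions, so P = 6/42 ≈ 0.142857 and Q = 13/42 ≈ 0.309524.
Under the Kimura two-parameter model, d = −½ ln(1 − 2P − Q) − ¼ ln(1 − 2Q).
1 − 2P − Q = 0.404762, giving −½ ln(0.404762) = 0.452228.
1 − 2Q = 0.380952, giving −¼ ln(0.380952) = 0.241270.
d = 0.452228 + 0.241270 = 0.693498.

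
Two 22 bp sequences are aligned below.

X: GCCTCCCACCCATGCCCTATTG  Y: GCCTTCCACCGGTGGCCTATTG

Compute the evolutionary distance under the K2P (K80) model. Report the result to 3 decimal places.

Of 22 sites, 2 differences are transitions and 2 are transversions, so P = 2/22 ≈ 0.090909 and Q = 2/22 ≈ 0.090909.
Under the Kimura two-parameter model, d = −½ ln(1 − 2P − Q) − ¼ ln(1 − 2Q).
1 − 2P − Q = 0.727273, giving −½ ln(0.727273) = 0.159227.
1 − 2Q = 0.818182, giving −¼ ln(0.818182) = 0.050168.
d = 0.159227 + 0.050168 = 0.209395.

0.209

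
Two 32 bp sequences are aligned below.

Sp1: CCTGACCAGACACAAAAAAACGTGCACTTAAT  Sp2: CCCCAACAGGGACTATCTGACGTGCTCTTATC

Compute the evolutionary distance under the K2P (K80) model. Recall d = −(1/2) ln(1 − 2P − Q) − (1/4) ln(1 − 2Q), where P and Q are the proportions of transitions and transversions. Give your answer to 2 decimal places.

0.59

Of 32 sites, 4 differences are transitions and 9 are transversions, so P = 4/32 = 0.125 and Q = 9/32 = 0.28125.
Under the Kimura two-parameter model, d = −½ ln(1 − 2P − Q) − ¼ ln(1 − 2Q).
1 − 2P − Q = 0.46875, giving −½ ln(0.46875) = 0.378843.
1 − 2Q = 0.4375, giving −¼ ln(0.4375) = 0.206670.
d = 0.378843 + 0.206670 = 0.585513.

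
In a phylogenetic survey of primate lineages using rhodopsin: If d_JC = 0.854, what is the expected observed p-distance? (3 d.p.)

p = (3/4)(1 − e^(−4d/3)) = 0.75 × (1 − e^(-1.138667)) = 0.75 × (1 − 0.320246) = 0.509816.

0.510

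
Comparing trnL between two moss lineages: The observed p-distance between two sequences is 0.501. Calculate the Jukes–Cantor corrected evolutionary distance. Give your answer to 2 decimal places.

d = −(3/4) ln(1 − 4p/3) = −0.75 ln(1 − 0.668) = −0.75 ln(0.332)
  = −0.75 × (-1.102620) = 0.826965 substitutions/site.

0.83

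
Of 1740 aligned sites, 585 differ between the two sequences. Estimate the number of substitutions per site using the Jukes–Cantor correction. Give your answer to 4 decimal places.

0.4460

p = 585/1740 ≈ 0.336207.
d = −(3/4) ln(1 − 4p/3) = −0.75 ln(1 − 0.448276) = −0.75 ln(0.551724)
  = −0.75 × (-0.594707) = 0.446030 substitutions/site.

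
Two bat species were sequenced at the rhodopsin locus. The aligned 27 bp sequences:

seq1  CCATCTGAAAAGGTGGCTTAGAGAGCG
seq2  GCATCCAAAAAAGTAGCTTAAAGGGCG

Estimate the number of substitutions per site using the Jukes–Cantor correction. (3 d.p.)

The sequences differ at 7 of 27 sites (1, 6, 7, 12, 15, 21, 24), so p = 7/27 ≈ 0.259259.
d = −(3/4) ln(1 − 4p/3) = −0.75 ln(1 − 0.345679) = −0.75 ln(0.654321)
  = −0.75 × (-0.424157) = 0.318118 substitutions/site.

0.318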